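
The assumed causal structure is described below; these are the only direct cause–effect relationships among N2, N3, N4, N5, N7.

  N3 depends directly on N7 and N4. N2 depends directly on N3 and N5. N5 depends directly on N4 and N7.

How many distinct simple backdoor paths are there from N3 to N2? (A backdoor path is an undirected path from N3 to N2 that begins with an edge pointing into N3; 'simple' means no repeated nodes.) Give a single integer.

A backdoor path from N3 to N2 is any simple undirected path whose first edge points into N3 (i.e. leaves N3 via a parent).
Parents of N3: {N4, N7}.
Enumerating:
  P1: N3 <- N7 -> N5 -> N2
  P2: N3 <- N4 -> N5 -> N2
That exhausts the simple backdoor paths. Count: 2.

2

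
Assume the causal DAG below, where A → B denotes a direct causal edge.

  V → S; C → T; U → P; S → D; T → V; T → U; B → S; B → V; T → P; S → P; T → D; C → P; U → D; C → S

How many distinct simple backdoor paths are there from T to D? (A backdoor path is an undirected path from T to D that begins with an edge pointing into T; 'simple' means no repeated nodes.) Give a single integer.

4

A backdoor path from T to D is any simple undirected path whose first edge points into T (i.e. leaves T via a parent).
Parents of T: {C}.
Enumerating:
  P1: T <- C -> S -> D
  P2: T <- C -> S -> P <- U -> D
  P3: T <- C -> P <- S -> D
  P4: T <- C -> P <- U -> D
That exhausts the simple backdoor paths. Count: 4.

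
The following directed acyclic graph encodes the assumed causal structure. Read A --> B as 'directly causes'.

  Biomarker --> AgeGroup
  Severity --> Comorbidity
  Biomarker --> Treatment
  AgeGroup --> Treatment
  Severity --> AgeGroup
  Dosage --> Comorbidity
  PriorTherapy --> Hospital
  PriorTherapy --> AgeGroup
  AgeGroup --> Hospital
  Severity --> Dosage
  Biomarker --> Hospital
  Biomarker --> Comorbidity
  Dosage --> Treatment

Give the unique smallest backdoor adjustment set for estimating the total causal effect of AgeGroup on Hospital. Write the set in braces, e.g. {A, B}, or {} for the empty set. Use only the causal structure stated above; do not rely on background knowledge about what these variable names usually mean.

{Biomarker, PriorTherapy}

Variables eligible for adjustment (non-descendants of AgeGroup, excluding AgeGroup and Hospital): {Biomarker, Comorbidity, Dosage, PriorTherapy, Severity}.
Backdoor paths from AgeGroup to Hospital:
  P1: AgeGroup <- Biomarker -> Hospital
  P2: AgeGroup <- Severity -> Dosage -> Treatment <- Biomarker -> Hospital
  P3: AgeGroup <- Severity -> Dosage -> Comorbidity <- Biomarker -> Hospital
  P4: AgeGroup <- Severity -> Comorbidity <- Biomarker -> Hospital
  P5: AgeGroup <- Severity -> Comorbidity <- Dosage -> Treatment <- Biomarker -> Hospital
  P6: AgeGroup <- PriorTherapy -> Hospital
The empty set is not sufficient: P1 (AgeGroup <- Biomarker -> Hospital) has no collider blocking it and no conditioned non-collider, so it is open.
Try {Biomarker, PriorTherapy}:
  P1: blocked at fork node Biomarker ∈ conditioning set.
  P2: blocked at collider Treatment (neither it nor any descendant is in the conditioning set).
  P3: blocked at collider Comorbidity (neither it nor any descendant is in the conditioning set).
  P4: blocked at collider Comorbidity (neither it nor any descendant is in the conditioning set).
  P5: blocked at collider Comorbidity (neither it nor any descendant is in the conditioning set).
  P6: blocked at fork node PriorTherapy ∈ conditioning set.
{Biomarker, PriorTherapy} contains no descendant of AgeGroup and blocks every backdoor path.
Every element of {Biomarker, PriorTherapy} is needed (dropping Biomarker leaves P1 open; dropping PriorTherapy leaves P6 open), so no proper subset is valid.
Among all size-2 subsets of the eligible variables, only {Biomarker, PriorTherapy} blocks every backdoor path, so it is the unique smallest valid adjustment set.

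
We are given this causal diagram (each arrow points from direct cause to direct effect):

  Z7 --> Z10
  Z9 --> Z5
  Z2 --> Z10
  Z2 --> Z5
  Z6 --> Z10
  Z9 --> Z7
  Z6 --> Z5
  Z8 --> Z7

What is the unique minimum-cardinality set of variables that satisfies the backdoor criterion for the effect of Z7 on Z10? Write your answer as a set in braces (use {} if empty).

Variables eligible for adjustment (non-descendants of Z7, excluding Z7 and Z10): {Z2, Z5, Z6, Z8, Z9}.
Backdoor paths from Z7 to Z10:
  P1: Z7 <- Z9 -> Z5 <- Z2 -> Z10
  P2: Z7 <- Z9 -> Z5 <- Z6 -> Z10
Each backdoor path contains an unconditioned collider, so every path is already blocked with the empty conditioning set:
  P1: blocked at collider Z5 (neither it nor any descendant is in the conditioning set).
  P2: blocked at collider Z5 (neither it nor any descendant is in the conditioning set).
The empty set is therefore the unique smallest valid set.

{}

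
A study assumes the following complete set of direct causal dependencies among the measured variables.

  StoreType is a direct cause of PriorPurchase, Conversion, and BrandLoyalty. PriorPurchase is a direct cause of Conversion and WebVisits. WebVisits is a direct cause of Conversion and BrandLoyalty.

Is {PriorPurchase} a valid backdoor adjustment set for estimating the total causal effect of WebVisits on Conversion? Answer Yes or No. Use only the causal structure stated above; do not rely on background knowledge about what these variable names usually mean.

Backdoor paths from WebVisits to Conversion (paths whose first edge points into WebVisits):
  P1: WebVisits <- PriorPurchase <- StoreType -> Conversion
  P2: WebVisits <- PriorPurchase -> Conversion
Condition 1 (no descendant of WebVisits in the set): holds — descendants of WebVisits are {BrandLoyalty, Conversion}; none are in {PriorPurchase}.
Condition 2 (every backdoor path blocked by {PriorPurchase}):
  P1: blocked at chain node PriorPurchase ∈ conditioning set.
  P2: blocked at fork node PriorPurchase ∈ conditioning set.
{PriorPurchase} satisfies the backdoor criterion.

Yes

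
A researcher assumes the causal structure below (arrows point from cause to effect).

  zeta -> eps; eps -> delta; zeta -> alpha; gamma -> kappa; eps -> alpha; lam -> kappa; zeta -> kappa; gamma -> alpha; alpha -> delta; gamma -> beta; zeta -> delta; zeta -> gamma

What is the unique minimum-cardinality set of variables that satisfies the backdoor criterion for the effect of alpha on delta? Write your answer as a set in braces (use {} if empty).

{eps, zeta}

Variables eligible for adjustment (non-descendants of alpha, excluding alpha and delta): {beta, eps, gamma, kappa, lam, zeta}.
Backdoor paths from alpha to delta:
  P1: alpha <- zeta -> eps -> delta
  P2: alpha <- zeta -> delta
  P3: alpha <- gamma <- zeta -> eps -> delta
  P4: alpha <- gamma <- zeta -> delta
  P5: alpha <- gamma -> kappa <- zeta -> eps -> delta
  P6: alpha <- gamma -> kappa <- zeta -> delta
  P7: alpha <- eps <- zeta -> delta
  P8: alpha <- eps -> delta
The empty set is not sufficient: P1 (alpha <- zeta -> eps -> delta) has no collider blocking it and no conditioned non-collider, so it is open.
Try {eps, zeta}:
  P1: blocked at fork node zeta ∈ conditioning set.
  P2: blocked at fork node zeta ∈ conditioning set.
  P3: blocked at fork node zeta ∈ conditioning set.
  P4: blocked at fork node zeta ∈ conditioning set.
  P5: blocked at collider kappa (neither it nor any descendant is in the conditioning set).
  P6: blocked at collider kappa (neither it nor any descendant is in the conditioning set).
  P7: blocked at chain node eps ∈ conditioning set.
  P8: blocked at fork node eps ∈ conditioning set.
{eps, zeta} contains no descendant of alpha and blocks every backdoor path.
Every element of {eps, zeta} is needed (dropping eps leaves P8 open; dropping zeta leaves P2 open), so no proper subset is valid.
Among all size-2 subsets of the eligible variables, only {eps, zeta} blocks every backdoor path, so it is the unique smallest valid adjustment set.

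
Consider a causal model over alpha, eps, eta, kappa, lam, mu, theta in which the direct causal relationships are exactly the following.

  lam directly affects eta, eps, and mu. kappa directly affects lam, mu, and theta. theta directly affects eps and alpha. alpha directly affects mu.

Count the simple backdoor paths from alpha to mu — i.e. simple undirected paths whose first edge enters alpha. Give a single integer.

A backdoor path from alpha to mu is any simple undirected path whose first edge points into alpha (i.e. leaves alpha via a parent).
Parents of alpha: {theta}.
Enumerating:
  P1: alpha <- theta <- kappa -> lam -> mu
  P2: alpha <- theta <- kappa -> mu
  P3: alpha <- theta -> eps <- lam <- kappa -> mu
  P4: alpha <- theta -> eps <- lam -> mu
That exhausts the simple backdoor paths. Count: 4.

4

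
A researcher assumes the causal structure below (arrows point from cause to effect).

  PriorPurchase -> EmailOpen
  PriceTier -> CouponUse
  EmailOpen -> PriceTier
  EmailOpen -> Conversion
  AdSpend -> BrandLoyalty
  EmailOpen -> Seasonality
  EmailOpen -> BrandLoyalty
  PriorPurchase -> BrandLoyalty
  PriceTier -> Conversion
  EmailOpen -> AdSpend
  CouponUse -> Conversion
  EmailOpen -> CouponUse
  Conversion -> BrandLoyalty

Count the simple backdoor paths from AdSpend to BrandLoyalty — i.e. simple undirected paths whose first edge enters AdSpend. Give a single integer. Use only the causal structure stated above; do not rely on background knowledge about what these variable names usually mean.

A backdoor path from AdSpend to BrandLoyalty is any simple undirected path whose first edge points into AdSpend (i.e. leaves AdSpend via a parent).
Parents of AdSpend: {EmailOpen}.
Enumerating:
  P1: AdSpend <- EmailOpen <- PriorPurchase -> BrandLoyalty
  P2: AdSpend <- EmailOpen -> PriceTier -> CouponUse -> Conversion -> BrandLoyalty
  P3: AdSpend <- EmailOpen -> PriceTier -> Conversion -> BrandLoyalty
  P4: AdSpend <- EmailOpen -> CouponUse <- PriceTier -> Conversion -> BrandLoyalty
  P5: AdSpend <- EmailOpen -> CouponUse -> Conversion -> BrandLoyalty
  P6: AdSpend <- EmailOpen -> Conversion -> BrandLoyalty
  P7: AdSpend <- EmailOpen -> BrandLoyalty
That exhausts the simple backdoor paths. Count: 7.

7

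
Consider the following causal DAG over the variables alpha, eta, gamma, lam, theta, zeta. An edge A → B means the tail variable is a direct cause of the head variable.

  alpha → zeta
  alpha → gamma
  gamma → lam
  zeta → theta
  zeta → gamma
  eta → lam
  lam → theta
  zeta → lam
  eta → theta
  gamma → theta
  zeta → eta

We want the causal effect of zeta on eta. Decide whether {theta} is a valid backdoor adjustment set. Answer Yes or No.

Backdoor paths from zeta to eta (paths whose first edge points into zeta):
  P1: zeta <- alpha -> gamma -> lam <- eta
  P2: zeta <- alpha -> gamma -> lam -> theta <- eta
  P3: zeta <- alpha -> gamma -> theta <- eta
  P4: zeta <- alpha -> gamma -> theta <- lam <- eta
Condition 1 (no descendant of zeta in the set): FAILS — theta is a descendant of zeta.
Condition 2 (every backdoor path blocked by {theta}):
  P1: open — collider(s) lam are conditioned on (or have a conditioned descendant) and no non-collider on the path is in the set.
  P2: open — collider(s) theta are conditioned on (or have a conditioned descendant) and no non-collider on the path is in the set.
  P3: open — collider(s) theta are conditioned on (or have a conditioned descendant) and no non-collider on the path is in the set.
  P4: open — collider(s) theta are conditioned on (or have a conditioned descendant) and no non-collider on the path is in the set.
{theta} does not satisfy the backdoor criterion.

No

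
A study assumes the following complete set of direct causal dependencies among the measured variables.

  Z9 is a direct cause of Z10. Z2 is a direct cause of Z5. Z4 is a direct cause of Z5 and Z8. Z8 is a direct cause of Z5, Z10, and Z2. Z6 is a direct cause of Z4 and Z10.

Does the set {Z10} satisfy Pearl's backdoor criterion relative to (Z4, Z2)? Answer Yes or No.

No

Backdoor paths from Z4 to Z2 (paths whose first edge points into Z4):
  P1: Z4 <- Z6 -> Z10 <- Z8 -> Z2
  P2: Z4 <- Z6 -> Z10 <- Z8 -> Z5 <- Z2
Condition 1 (no descendant of Z4 in the set): FAILS — Z10 is a descendant of Z4.
Condition 2 (every backdoor path blocked by {Z10}):
  P1: open — collider(s) Z10 are conditioned on (or have a conditioned descendant) and no non-collider on the path is in the set.
  P2: blocked at collider Z5 (neither it nor any descendant is in the conditioning set).
{Z10} does not satisfy the backdoor criterion.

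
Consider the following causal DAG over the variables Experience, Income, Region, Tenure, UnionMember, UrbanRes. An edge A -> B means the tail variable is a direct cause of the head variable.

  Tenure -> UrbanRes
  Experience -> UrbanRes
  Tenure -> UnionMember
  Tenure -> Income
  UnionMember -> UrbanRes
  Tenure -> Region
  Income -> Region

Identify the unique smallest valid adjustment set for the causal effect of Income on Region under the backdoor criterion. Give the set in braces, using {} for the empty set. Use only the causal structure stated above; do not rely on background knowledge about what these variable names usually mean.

{Tenure}

Variables eligible for adjustment (non-descendants of Income, excluding Income and Region): {Experience, Tenure, UnionMember, UrbanRes}.
Backdoor paths from Income to Region:
  P1: Income <- Tenure -> Region
The empty set is not sufficient: P1 (Income <- Tenure -> Region) has no collider blocking it and no conditioned non-collider, so it is open.
Try {Tenure}:
  P1: blocked at fork node Tenure ∈ conditioning set.
{Tenure} contains no descendant of Income and blocks every backdoor path.
No other singleton works — e.g. {Experience} leaves P1 open — so {Tenure} is the unique smallest valid adjustment set.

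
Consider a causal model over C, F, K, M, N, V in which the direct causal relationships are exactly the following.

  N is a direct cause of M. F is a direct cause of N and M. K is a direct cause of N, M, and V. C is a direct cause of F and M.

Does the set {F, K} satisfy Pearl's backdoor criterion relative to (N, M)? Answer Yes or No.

Backdoor paths from N to M (paths whose first edge points into N):
  P1: N <- K -> M
  P2: N <- F <- C -> M
  P3: N <- F -> M
Condition 1 (no descendant of N in the set): holds — descendants of N are {M}; none are in {F, K}.
Condition 2 (every backdoor path blocked by {F, K}):
  P1: blocked at fork node K ∈ conditioning set.
  P2: blocked at chain node F ∈ conditioning set.
  P3: blocked at fork node F ∈ conditioning set.
{F, K} satisfies the backdoor criterion.

Yes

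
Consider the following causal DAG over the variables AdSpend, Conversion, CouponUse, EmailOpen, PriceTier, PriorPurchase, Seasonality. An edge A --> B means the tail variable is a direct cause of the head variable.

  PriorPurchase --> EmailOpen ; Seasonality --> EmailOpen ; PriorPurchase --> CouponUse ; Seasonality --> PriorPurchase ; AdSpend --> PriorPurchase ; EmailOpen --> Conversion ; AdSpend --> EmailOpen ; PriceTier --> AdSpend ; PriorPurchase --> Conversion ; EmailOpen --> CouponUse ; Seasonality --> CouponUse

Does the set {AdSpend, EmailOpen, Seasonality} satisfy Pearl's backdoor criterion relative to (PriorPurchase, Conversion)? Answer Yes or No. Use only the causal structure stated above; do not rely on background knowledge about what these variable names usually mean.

No

Backdoor paths from PriorPurchase to Conversion (paths whose first edge points into PriorPurchase):
  P1: PriorPurchase <- Seasonality -> EmailOpen -> Conversion
  P2: PriorPurchase <- Seasonality -> CouponUse <- EmailOpen -> Conversion
  P3: PriorPurchase <- AdSpend -> EmailOpen -> Conversion
Condition 1 (no descendant of PriorPurchase in the set): FAILS — EmailOpen is a descendant of PriorPurchase.
Condition 2 (every backdoor path blocked by {AdSpend, EmailOpen, Seasonality}):
  P1: blocked at fork node Seasonality ∈ conditioning set.
  P2: blocked at fork node Seasonality ∈ conditioning set.
  P3: blocked at fork node AdSpend ∈ conditioning set.
{AdSpend, EmailOpen, Seasonality} does not satisfy the backdoor criterion.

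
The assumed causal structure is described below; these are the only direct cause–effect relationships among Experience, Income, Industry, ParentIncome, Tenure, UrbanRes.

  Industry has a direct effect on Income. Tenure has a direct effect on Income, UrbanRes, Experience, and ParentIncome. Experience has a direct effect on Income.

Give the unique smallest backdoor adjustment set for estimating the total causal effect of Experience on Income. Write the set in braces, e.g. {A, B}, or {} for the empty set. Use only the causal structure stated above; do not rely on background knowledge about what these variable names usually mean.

Variables eligible for adjustment (non-descendants of Experience, excluding Experience and Income): {Industry, ParentIncome, Tenure, UrbanRes}.
Backdoor paths from Experience to Income:
  P1: Experience <- Tenure -> Income
The empty set is not sufficient: P1 (Experience <- Tenure -> Income) has no collider blocking it and no conditioned non-collider, so it is open.
Try {Tenure}:
  P1: blocked at fork node Tenure ∈ conditioning set.
{Tenure} contains no descendant of Experience and blocks every backdoor path.
No other singleton works — e.g. {Industry} leaves P1 open — so {Tenure} is the unique smallest valid adjustment set.

{Tenure}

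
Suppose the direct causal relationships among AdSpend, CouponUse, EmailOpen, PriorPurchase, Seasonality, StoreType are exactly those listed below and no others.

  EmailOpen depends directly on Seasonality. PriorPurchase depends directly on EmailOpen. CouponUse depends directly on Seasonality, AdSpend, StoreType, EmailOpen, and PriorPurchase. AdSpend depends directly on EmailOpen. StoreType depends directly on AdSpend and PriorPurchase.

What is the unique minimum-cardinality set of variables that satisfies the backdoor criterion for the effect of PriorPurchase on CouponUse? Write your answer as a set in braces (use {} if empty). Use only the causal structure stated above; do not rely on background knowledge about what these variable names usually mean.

Variables eligible for adjustment (non-descendants of PriorPurchase, excluding PriorPurchase and CouponUse): {AdSpend, EmailOpen, Seasonality}.
Backdoor paths from PriorPurchase to CouponUse:
  P1: PriorPurchase <- EmailOpen <- Seasonality -> CouponUse
  P2: PriorPurchase <- EmailOpen -> AdSpend -> StoreType -> CouponUse
  P3: PriorPurchase <- EmailOpen -> AdSpend -> CouponUse
  P4: PriorPurchase <- EmailOpen -> CouponUse
The empty set is not sufficient: P1 (PriorPurchase <- EmailOpen <- Seasonality -> CouponUse) has no collider blocking it and no conditioned non-collider, so it is open.
Try {EmailOpen}:
  P1: blocked at chain node EmailOpen ∈ conditioning set.
  P2: blocked at fork node EmailOpen ∈ conditioning set.
  P3: blocked at fork node EmailOpen ∈ conditioning set.
  P4: blocked at fork node EmailOpen ∈ conditioning set.
{EmailOpen} contains no descendant of PriorPurchase and blocks every backdoor path.
No other singleton works — e.g. {Seasonality} leaves P2 open — so {EmailOpen} is the unique smallest valid adjustment set.

{EmailOpen}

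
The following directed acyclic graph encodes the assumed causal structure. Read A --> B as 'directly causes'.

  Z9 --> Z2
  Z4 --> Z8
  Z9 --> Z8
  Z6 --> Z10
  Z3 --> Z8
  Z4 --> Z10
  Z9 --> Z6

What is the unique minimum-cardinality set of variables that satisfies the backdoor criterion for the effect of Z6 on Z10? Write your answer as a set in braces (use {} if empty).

{}

Variables eligible for adjustment (non-descendants of Z6, excluding Z6 and Z10): {Z2, Z3, Z4, Z8, Z9}.
Backdoor paths from Z6 to Z10:
  P1: Z6 <- Z9 -> Z8 <- Z4 -> Z10
Each backdoor path contains an unconditioned collider, so every path is already blocked with the empty conditioning set:
  P1: blocked at collider Z8 (neither it nor any descendant is in the conditioning set).
The empty set is therefore the unique smallest valid set.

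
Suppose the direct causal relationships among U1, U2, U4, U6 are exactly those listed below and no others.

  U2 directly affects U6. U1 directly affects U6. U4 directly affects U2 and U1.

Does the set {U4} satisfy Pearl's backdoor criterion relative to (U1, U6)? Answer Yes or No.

Yes

Backdoor paths from U1 to U6 (paths whose first edge points into U1):
  P1: U1 <- U4 -> U2 -> U6
Condition 1 (no descendant of U1 in the set): holds — descendants of U1 are {U6}; none are in {U4}.
Condition 2 (every backdoor path blocked by {U4}):
  P1: blocked at fork node U4 ∈ conditioning set.
{U4} satisfies the backdoor criterion.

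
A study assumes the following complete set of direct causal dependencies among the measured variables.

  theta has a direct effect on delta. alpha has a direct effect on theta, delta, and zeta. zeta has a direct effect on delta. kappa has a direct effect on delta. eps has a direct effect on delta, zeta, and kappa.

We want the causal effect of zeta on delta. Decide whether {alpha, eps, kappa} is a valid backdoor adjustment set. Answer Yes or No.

Backdoor paths from zeta to delta (paths whose first edge points into zeta):
  P1: zeta <- eps -> kappa -> delta
  P2: zeta <- eps -> delta
  P3: zeta <- alpha -> theta -> delta
  P4: zeta <- alpha -> delta
Condition 1 (no descendant of zeta in the set): holds — descendants of zeta are {delta}; none are in {alpha, eps, kappa}.
Condition 2 (every backdoor path blocked by {alpha, eps, kappa}):
  P1: blocked at fork node eps ∈ conditioning set.
  P2: blocked at fork node eps ∈ conditioning set.
  P3: blocked at fork node alpha ∈ conditioning set.
  P4: blocked at fork node alpha ∈ conditioning set.
{alpha, eps, kappa} satisfies the backdoor criterion.

Yes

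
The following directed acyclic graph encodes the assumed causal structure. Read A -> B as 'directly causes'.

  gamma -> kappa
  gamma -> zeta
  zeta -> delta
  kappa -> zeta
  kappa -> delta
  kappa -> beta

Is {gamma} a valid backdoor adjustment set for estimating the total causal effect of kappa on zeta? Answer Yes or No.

Backdoor paths from kappa to zeta (paths whose first edge points into kappa):
  P1: kappa <- gamma -> zeta
Condition 1 (no descendant of kappa in the set): holds — descendants of kappa are {beta, delta, zeta}; none are in {gamma}.
Condition 2 (every backdoor path blocked by {gamma}):
  P1: blocked at fork node gamma ∈ conditioning set.
{gamma} satisfies the backdoor criterion.

Yes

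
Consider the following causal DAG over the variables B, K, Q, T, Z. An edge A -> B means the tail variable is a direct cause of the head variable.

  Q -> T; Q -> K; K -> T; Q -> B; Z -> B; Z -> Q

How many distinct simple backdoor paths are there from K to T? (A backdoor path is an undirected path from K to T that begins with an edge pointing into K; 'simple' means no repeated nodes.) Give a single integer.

A backdoor path from K to T is any simple undirected path whose first edge points into K (i.e. leaves K via a parent).
Parents of K: {Q}.
Enumerating:
  P1: K <- Q -> T
That exhausts the simple backdoor paths. Count: 1.

1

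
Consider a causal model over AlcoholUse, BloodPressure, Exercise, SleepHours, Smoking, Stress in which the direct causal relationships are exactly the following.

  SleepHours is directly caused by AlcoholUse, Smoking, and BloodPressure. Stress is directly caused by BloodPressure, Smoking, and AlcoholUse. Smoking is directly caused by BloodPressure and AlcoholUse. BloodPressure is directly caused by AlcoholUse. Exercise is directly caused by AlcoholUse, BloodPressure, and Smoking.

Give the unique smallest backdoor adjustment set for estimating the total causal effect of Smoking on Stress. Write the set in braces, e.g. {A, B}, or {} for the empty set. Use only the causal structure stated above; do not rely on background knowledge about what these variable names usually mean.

Variables eligible for adjustment (non-descendants of Smoking, excluding Smoking and Stress): {AlcoholUse, BloodPressure}.
Backdoor paths from Smoking to Stress:
  P1: Smoking <- AlcoholUse -> BloodPressure -> Stress
  P2: Smoking <- AlcoholUse -> Exercise <- BloodPressure -> Stress
  P3: Smoking <- AlcoholUse -> Stress
  P4: Smoking <- AlcoholUse -> SleepHours <- BloodPressure -> Stress
  P5: Smoking <- BloodPressure <- AlcoholUse -> Stress
  P6: Smoking <- BloodPressure -> Exercise <- AlcoholUse -> Stress
  P7: Smoking <- BloodPressure -> Stress
  P8: Smoking <- BloodPressure -> SleepHours <- AlcoholUse -> Stress
The empty set is not sufficient: P1 (Smoking <- AlcoholUse -> BloodPressure -> Stress) has no collider blocking it and no conditioned non-collider, so it is open.
Try {AlcoholUse, BloodPressure}:
  P1: blocked at fork node AlcoholUse ∈ conditioning set.
  P2: blocked at fork node AlcoholUse ∈ conditioning set.
  P3: blocked at fork node AlcoholUse ∈ conditioning set.
  P4: blocked at fork node AlcoholUse ∈ conditioning set.
  P5: blocked at chain node BloodPressure ∈ conditioning set.
  P6: blocked at fork node BloodPressure ∈ conditioning set.
  P7: blocked at fork node BloodPressure ∈ conditioning set.
  P8: blocked at fork node BloodPressure ∈ conditioning set.
{AlcoholUse, BloodPressure} contains no descendant of Smoking and blocks every backdoor path.
Every element of {AlcoholUse, BloodPressure} is needed (dropping AlcoholUse leaves P3 open; dropping BloodPressure leaves P7 open), so no proper subset is valid.
Among all size-2 subsets of the eligible variables, only {AlcoholUse, BloodPressure} blocks every backdoor path, so it is the unique smallest valid adjustment set.

{AlcoholUse, BloodPressure}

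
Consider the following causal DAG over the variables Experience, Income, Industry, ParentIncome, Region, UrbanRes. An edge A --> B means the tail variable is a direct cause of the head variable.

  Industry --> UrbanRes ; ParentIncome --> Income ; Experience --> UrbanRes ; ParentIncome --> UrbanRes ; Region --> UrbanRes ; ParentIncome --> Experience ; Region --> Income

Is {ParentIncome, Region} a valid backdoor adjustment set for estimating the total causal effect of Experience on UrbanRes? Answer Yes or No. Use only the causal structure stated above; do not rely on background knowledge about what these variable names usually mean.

Yes

Backdoor paths from Experience to UrbanRes (paths whose first edge points into Experience):
  P1: Experience <- ParentIncome -> Income <- Region -> UrbanRes
  P2: Experience <- ParentIncome -> UrbanRes
Condition 1 (no descendant of Experience in the set): holds — descendants of Experience are {UrbanRes}; none are in {ParentIncome, Region}.
Condition 2 (every backdoor path blocked by {ParentIncome, Region}):
  P1: blocked at fork node ParentIncome ∈ conditioning set.
  P2: blocked at fork node ParentIncome ∈ conditioning set.
{ParentIncome, Region} satisfies the backdoor criterion.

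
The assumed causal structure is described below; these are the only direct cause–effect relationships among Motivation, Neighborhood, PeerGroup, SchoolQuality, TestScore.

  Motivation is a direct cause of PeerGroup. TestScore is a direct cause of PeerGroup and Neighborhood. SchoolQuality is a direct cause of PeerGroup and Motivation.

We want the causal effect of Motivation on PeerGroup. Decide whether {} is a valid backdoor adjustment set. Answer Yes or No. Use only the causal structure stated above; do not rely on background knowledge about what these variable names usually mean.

No

Backdoor paths from Motivation to PeerGroup (paths whose first edge points into Motivation):
  P1: Motivation <- SchoolQuality -> PeerGroup
Condition 1 (no descendant of Motivation in the set): holds — descendants of Motivation are {PeerGroup}; none are in {}.
Condition 2 (every backdoor path blocked by {}):
  P1: open — no interior node is in the conditioning set.
{} does not satisfy the backdoor criterion.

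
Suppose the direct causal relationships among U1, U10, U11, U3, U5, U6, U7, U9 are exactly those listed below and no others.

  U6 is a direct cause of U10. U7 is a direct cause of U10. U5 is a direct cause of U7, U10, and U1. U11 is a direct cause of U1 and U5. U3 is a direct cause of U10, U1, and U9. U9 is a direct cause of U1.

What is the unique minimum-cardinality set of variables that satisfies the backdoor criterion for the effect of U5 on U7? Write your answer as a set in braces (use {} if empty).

{}

Variables eligible for adjustment (non-descendants of U5, excluding U5 and U7): {U11, U3, U6, U9}.
Backdoor paths from U5 to U7:
  P1: U5 <- U11 -> U1 <- U3 -> U10 <- U7
  P2: U5 <- U11 -> U1 <- U9 <- U3 -> U10 <- U7
Each backdoor path contains an unconditioned collider, so every path is already blocked with the empty conditioning set:
  P1: blocked at collider U1 (neither it nor any descendant is in the conditioning set).
  P2: blocked at collider U1 (neither it nor any descendant is in the conditioning set).
The empty set is therefore the unique smallest valid set.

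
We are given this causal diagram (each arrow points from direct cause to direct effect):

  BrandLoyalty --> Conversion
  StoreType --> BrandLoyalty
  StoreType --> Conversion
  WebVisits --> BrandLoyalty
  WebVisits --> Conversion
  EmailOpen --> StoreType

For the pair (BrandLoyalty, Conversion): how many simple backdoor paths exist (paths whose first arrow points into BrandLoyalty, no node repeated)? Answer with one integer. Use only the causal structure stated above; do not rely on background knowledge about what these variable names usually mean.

A backdoor path from BrandLoyalty to Conversion is any simple undirected path whose first edge points into BrandLoyalty (i.e. leaves BrandLoyalty via a parent).
Parents of BrandLoyalty: {StoreType, WebVisits}.
Enumerating:
  P1: BrandLoyalty <- WebVisits -> Conversion
  P2: BrandLoyalty <- StoreType -> Conversion
That exhausts the simple backdoor paths. Count: 2.

2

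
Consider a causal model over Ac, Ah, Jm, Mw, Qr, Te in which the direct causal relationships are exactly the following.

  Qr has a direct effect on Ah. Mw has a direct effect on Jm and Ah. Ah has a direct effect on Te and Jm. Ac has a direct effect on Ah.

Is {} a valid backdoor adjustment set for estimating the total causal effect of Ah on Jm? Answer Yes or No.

No

Backdoor paths from Ah to Jm (paths whose first edge points into Ah):
  P1: Ah <- Mw -> Jm
Condition 1 (no descendant of Ah in the set): holds — descendants of Ah are {Jm, Te}; none are in {}.
Condition 2 (every backdoor path blocked by {}):
  P1: open — no interior node is in the conditioning set.
{} does not satisfy the backdoor criterion.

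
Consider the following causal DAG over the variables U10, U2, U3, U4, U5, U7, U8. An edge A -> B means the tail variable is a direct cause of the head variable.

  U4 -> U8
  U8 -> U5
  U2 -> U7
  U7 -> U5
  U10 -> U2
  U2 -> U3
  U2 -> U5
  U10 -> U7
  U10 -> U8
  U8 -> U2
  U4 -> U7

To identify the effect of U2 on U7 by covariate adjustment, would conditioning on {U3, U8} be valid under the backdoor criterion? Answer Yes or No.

No

Backdoor paths from U2 to U7 (paths whose first edge points into U2):
  P1: U2 <- U10 -> U8 <- U4 -> U7
  P2: U2 <- U10 -> U8 -> U5 <- U7
  P3: U2 <- U10 -> U7
  P4: U2 <- U8 <- U10 -> U7
  P5: U2 <- U8 <- U4 -> U7
  P6: U2 <- U8 -> U5 <- U7
Condition 1 (no descendant of U2 in the set): FAILS — U3 is a descendant of U2.
Condition 2 (every backdoor path blocked by {U3, U8}):
  P1: open — collider(s) U8 are conditioned on (or have a conditioned descendant) and no non-collider on the path is in the set.
  P2: blocked at chain node U8 ∈ conditioning set.
  P3: open — no interior node is in the conditioning set.
  P4: blocked at chain node U8 ∈ conditioning set.
  P5: blocked at chain node U8 ∈ conditioning set.
  P6: blocked at fork node U8 ∈ conditioning set.
{U3, U8} does not satisfy the backdoor criterion.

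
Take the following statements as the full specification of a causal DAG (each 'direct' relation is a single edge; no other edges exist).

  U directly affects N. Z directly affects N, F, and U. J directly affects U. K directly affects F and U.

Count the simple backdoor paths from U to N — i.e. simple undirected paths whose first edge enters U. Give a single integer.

2

A backdoor path from U to N is any simple undirected path whose first edge points into U (i.e. leaves U via a parent).
Parents of U: {J, K, Z}.
Enumerating:
  P1: U <- K -> F <- Z -> N
  P2: U <- Z -> N
That exhausts the simple backdoor paths. Count: 2.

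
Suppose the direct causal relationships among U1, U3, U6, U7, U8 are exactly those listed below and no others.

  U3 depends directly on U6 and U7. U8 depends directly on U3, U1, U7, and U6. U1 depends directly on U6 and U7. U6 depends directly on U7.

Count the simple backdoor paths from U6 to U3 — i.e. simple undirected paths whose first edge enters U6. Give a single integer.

A backdoor path from U6 to U3 is any simple undirected path whose first edge points into U6 (i.e. leaves U6 via a parent).
Parents of U6: {U7}.
Enumerating:
  P1: U6 <- U7 -> U3
  P2: U6 <- U7 -> U1 -> U8 <- U3
  P3: U6 <- U7 -> U8 <- U3
That exhausts the simple backdoor paths. Count: 3.

3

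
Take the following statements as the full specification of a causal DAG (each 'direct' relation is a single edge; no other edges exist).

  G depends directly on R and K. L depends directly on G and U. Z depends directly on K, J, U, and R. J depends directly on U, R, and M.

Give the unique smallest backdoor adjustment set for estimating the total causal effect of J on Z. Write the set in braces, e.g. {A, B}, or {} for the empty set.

Variables eligible for adjustment (non-descendants of J, excluding J and Z): {G, K, L, M, R, U}.
Backdoor paths from J to Z:
  P1: J <- U -> Z
  P2: J <- U -> L <- G <- R -> Z
  P3: J <- U -> L <- G <- K -> Z
  P4: J <- R -> Z
  P5: J <- R -> G <- K -> Z
  P6: J <- R -> G -> L <- U -> Z
The empty set is not sufficient: P1 (J <- U -> Z) has no collider blocking it and no conditioned non-collider, so it is open.
Try {R, U}:
  P1: blocked at fork node U ∈ conditioning set.
  P2: blocked at fork node U ∈ conditioning set.
  P3: blocked at fork node U ∈ conditioning set.
  P4: blocked at fork node R ∈ conditioning set.
  P5: blocked at fork node R ∈ conditioning set.
  P6: blocked at fork node R ∈ conditioning set.
{R, U} contains no descendant of J and blocks every backdoor path.
Every element of {R, U} is needed (dropping R leaves P4 open; dropping U leaves P1 open), so no proper subset is valid.
Among all size-2 subsets of the eligible variables, only {R, U} blocks every backdoor path, so it is the unique smallest valid adjustment set.

{R, U}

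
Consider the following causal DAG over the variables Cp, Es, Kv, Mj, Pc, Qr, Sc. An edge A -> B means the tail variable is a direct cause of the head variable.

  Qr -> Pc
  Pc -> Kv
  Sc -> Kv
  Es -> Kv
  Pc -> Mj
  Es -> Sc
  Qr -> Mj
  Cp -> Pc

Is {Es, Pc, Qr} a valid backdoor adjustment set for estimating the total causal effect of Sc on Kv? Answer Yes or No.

Backdoor paths from Sc to Kv (paths whose first edge points into Sc):
  P1: Sc <- Es -> Kv
Condition 1 (no descendant of Sc in the set): holds — descendants of Sc are {Kv}; none are in {Es, Pc, Qr}.
Condition 2 (every backdoor path blocked by {Es, Pc, Qr}):
  P1: blocked at fork node Es ∈ conditioning set.
{Es, Pc, Qr} satisfies the backdoor criterion.

Yes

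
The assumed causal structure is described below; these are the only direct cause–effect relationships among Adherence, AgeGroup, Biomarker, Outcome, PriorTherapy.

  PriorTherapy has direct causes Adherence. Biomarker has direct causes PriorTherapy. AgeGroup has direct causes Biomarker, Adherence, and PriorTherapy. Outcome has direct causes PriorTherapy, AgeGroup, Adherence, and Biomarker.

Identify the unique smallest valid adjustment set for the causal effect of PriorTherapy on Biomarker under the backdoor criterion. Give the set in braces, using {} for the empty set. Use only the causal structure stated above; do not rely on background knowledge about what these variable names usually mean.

{}

Variables eligible for adjustment (non-descendants of PriorTherapy, excluding PriorTherapy and Biomarker): {Adherence}.
Backdoor paths from PriorTherapy to Biomarker:
  P1: PriorTherapy <- Adherence -> AgeGroup <- Biomarker
  P2: PriorTherapy <- Adherence -> AgeGroup -> Outcome <- Biomarker
  P3: PriorTherapy <- Adherence -> Outcome <- Biomarker
  P4: PriorTherapy <- Adherence -> Outcome <- AgeGroup <- Biomarker
Each backdoor path contains an unconditioned collider, so every path is already blocked with the empty conditioning set:
  P1: blocked at collider AgeGroup (neither it nor any descendant is in the conditioning set).
  P2: blocked at collider Outcome (neither it nor any descendant is in the conditioning set).
  P3: blocked at collider Outcome (neither it nor any descendant is in the conditioning set).
  P4: blocked at collider Outcome (neither it nor any descendant is in the conditioning set).
The empty set is therefore the unique smallest valid set.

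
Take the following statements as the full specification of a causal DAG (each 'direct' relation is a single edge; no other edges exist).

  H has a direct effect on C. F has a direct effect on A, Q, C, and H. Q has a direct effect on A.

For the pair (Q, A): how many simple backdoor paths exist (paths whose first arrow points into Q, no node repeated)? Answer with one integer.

A backdoor path from Q to A is any simple undirected path whose first edge points into Q (i.e. leaves Q via a parent).
Parents of Q: {F}.
Enumerating:
  P1: Q <- F -> A
That exhausts the simple backdoor paths. Count: 1.

1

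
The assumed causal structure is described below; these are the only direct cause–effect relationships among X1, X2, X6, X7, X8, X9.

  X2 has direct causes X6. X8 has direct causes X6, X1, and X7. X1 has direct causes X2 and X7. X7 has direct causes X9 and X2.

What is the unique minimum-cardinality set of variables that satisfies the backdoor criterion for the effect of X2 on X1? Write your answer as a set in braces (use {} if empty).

{}

Variables eligible for adjustment (non-descendants of X2, excluding X2 and X1): {X6, X9}.
Backdoor paths from X2 to X1:
  P1: X2 <- X6 -> X8 <- X7 -> X1
  P2: X2 <- X6 -> X8 <- X1
Each backdoor path contains an unconditioned collider, so every path is already blocked with the empty conditioning set:
  P1: blocked at collider X8 (neither it nor any descendant is in the conditioning set).
  P2: blocked at collider X8 (neither it nor any descendant is in the conditioning set).
The empty set is therefore the unique smallest valid set.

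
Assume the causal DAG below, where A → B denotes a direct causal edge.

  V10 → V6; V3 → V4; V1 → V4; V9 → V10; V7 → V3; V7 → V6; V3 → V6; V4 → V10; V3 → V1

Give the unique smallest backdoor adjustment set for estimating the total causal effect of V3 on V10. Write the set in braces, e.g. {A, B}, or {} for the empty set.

Variables eligible for adjustment (non-descendants of V3, excluding V3 and V10): {V7, V9}.
Backdoor paths from V3 to V10:
  P1: V3 <- V7 -> V6 <- V10
Each backdoor path contains an unconditioned collider, so every path is already blocked with the empty conditioning set:
  P1: blocked at collider V6 (neither it nor any descendant is in the conditioning set).
The empty set is therefore the unique smallest valid set.

{}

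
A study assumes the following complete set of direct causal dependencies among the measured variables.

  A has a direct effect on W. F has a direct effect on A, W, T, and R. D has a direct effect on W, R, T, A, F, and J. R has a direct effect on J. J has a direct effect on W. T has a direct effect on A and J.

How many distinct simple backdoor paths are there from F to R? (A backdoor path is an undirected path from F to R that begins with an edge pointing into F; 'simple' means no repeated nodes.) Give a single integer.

8

A backdoor path from F to R is any simple undirected path whose first edge points into F (i.e. leaves F via a parent).
Parents of F: {D}.
Enumerating:
  P1: F <- D -> R
  P2: F <- D -> T -> J <- R
  P3: F <- D -> T -> A -> W <- J <- R
  P4: F <- D -> J <- R
  P5: F <- D -> A <- T -> J <- R
  P6: F <- D -> A -> W <- J <- R
  P7: F <- D -> W <- J <- R
  P8: F <- D -> W <- A <- T -> J <- R
That exhausts the simple backdoor paths. Count: 8.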